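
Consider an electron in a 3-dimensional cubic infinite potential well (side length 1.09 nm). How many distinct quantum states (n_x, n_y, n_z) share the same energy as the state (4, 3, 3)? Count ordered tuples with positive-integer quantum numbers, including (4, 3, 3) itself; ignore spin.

degeneracy = 3

The level has n_x² + n_y² + n_z² = 34. The ordered positive-integer solutions are (3, 3, 4), (3, 4, 3), (4, 3, 3).
That gives 3 states.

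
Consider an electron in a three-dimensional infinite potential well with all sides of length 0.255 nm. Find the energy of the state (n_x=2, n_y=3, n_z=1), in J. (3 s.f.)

For a 3D rectangular well E = (h²/8m_e)·Σ n_i²/L_i² = (6.626×10^-34)²/(8·9.109×10^-31) · [2²/(0.255 nm)² + 3²/(0.255 nm)² + 1²/(0.255 nm)²].
Evaluating gives E = 1.30×10^-17 J.

E = 1.30×10^-17 J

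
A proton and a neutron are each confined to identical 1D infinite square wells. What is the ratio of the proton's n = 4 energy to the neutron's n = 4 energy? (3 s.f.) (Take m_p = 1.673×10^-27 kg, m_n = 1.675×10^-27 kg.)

1.00

E_n ∝ 1/m at fixed n and L, so the ratio is m_n/m_p = 1.675×10^-27/1.673×10^-27 = 1.00.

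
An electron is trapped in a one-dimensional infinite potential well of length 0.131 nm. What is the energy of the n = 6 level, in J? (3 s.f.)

For an infinite well E_n = n²h²/(8m_eL²), so E_1 = h²/(8m_eL²) = (6.626×10^-34)²/(8·9.109×10^-31·(1.31×10^-10 m)²) = 3.511×10^-18 J.
Then E_6 = 6²·E_1 = 36·3.511×10^-18 J = 1.26×10^-16 J.

E_6 = 1.26×10^-16 J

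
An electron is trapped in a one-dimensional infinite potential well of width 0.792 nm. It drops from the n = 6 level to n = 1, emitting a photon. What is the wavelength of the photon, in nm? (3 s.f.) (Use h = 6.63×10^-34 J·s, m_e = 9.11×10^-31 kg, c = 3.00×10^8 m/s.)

E_1 = h²/(8m_eL²) = 9.615×10^-20 J, so ΔE = (6² − 1²)E_1 = 3.365×10^-18 J.
λ = hc/ΔE = (6.63×10^-34·3.00×10^8)/3.365×10^-18 = 5.91×10^-8 m = 59.1 nm.

λ = 59.1 nm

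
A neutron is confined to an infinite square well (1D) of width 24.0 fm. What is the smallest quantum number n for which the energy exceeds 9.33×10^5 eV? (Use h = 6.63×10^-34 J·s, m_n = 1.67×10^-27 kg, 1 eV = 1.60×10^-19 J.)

n = 2

E_1 = h²/(8m_nL²) = 5.712×10^-14 J = 3.570×10^5 eV.
Need n² > 9.33×10^5/3.570×10^5 = 2.613, i.e. n > 1.616.
The smallest integer satisfying this is n = 2.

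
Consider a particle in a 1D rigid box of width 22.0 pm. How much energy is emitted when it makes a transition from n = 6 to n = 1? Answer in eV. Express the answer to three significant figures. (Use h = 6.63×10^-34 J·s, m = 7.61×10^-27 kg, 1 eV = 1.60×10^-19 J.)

|ΔE| = 3.26 eV

E_1 = h²/(8mL²) = 1.492×10^-20 J.
|ΔE| = |6² − 1²|·E_1 = 35·1.492×10^-20 J = 5.222×10^-19 J = 3.26 eV.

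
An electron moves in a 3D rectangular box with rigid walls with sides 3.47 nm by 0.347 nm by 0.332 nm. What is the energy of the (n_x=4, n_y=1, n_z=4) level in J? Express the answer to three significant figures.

E = 9.33×10^-18 J

For a 3D rectangular well E = (h²/8m_e)·Σ n_i²/L_i² = (6.626×10^-34)²/(8·9.109×10^-31) · [4²/(3.47 nm)² + 1²/(0.347 nm)² + 4²/(0.332 nm)²].
Evaluating gives E = 9.33×10^-18 J.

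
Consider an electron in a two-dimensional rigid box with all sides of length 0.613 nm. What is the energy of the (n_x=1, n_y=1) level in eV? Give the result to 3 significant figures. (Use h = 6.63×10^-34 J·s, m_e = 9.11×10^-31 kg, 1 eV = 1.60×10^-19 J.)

For a 2D rectangular well E = (h²/8m_e)·Σ n_i²/L_i² = (6.63×10^-34)²/(8·9.11×10^-31) · [1²/(0.613 nm)² + 1²/(0.613 nm)²].
Evaluating gives E = 3.210×10^-19 J = 2.01 eV.

E = 2.01 eV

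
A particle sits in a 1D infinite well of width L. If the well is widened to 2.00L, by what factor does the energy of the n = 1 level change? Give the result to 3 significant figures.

0.250

E_n ∝ 1/L², so the energy scales by 1/2.00² = 0.250.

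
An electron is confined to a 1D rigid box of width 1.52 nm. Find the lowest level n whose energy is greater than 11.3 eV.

E_1 = h²/(8m_eL²) = 2.608×10^-20 J = 0.1628 eV.
Need n² > 11.3/0.1628 = 69.41, i.e. n > 8.331.
The smallest integer satisfying this is n = 9.

n = 9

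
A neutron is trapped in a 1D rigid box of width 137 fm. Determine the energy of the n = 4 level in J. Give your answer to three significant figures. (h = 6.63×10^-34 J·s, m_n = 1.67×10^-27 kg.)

For an infinite well E_n = n²h²/(8m_nL²), so E_1 = h²/(8m_nL²) = (6.63×10^-34)²/(8·1.67×10^-27·(1.37×10^-13 m)²) = 1.753×10^-15 J.
Then E_4 = 4²·E_1 = 16·1.753×10^-15 J = 2.80×10^-14 J.

E_4 = 2.80×10^-14 J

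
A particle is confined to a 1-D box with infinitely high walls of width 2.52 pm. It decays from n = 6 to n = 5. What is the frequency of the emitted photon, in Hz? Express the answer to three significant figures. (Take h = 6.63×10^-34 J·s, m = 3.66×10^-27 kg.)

f = 3.92×10^16 Hz

E_1 = h²/(8mL²) = 2.364×10^-18 J and ΔE = (6² − 5²)E_1 = 2.600×10^-17 J.
f = ΔE/h = 2.600×10^-17/6.63×10^-34 = 3.92×10^16 Hz.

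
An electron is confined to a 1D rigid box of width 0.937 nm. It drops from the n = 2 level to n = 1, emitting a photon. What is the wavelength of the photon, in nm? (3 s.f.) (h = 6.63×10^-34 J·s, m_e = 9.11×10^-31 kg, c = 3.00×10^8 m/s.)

λ = 965 nm

E_1 = h²/(8m_eL²) = 6.870×10^-20 J, so ΔE = (2² − 1²)E_1 = 2.061×10^-19 J.
λ = hc/ΔE = (6.63×10^-34·3.00×10^8)/2.061×10^-19 = 9.65×10^-7 m = 965 nm.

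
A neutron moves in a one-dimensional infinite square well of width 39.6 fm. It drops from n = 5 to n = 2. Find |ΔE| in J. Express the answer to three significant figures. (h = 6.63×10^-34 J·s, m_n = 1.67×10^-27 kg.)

|ΔE| = 4.41×10^-13 J

E_1 = h²/(8m_nL²) = 2.098×10^-14 J.
|ΔE| = |5² − 2²|·E_1 = 21·2.098×10^-14 J = 4.41×10^-13 J.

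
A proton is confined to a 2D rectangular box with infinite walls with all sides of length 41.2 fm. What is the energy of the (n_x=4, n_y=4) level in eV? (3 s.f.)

For a 2D rectangular well E = (h²/8m_p)·Σ n_i²/L_i² = (6.626×10^-34)²/(8·1.673×10^-27) · [4²/(41.2 fm)² + 4²/(41.2 fm)²].
Evaluating gives E = 6.184×10^-13 J = 3.86×10^6 eV.

E = 3.86×10^6 eV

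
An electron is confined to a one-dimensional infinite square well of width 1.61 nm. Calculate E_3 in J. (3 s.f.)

E_3 = 2.09×10^-19 J

For an infinite well E_n = n²h²/(8m_eL²), so E_1 = h²/(8m_eL²) = (6.626×10^-34)²/(8·9.109×10^-31·(1.61×10^-9 m)²) = 2.324×10^-20 J.
Then E_3 = 3²·E_1 = 9·2.324×10^-20 J = 2.09×10^-19 J.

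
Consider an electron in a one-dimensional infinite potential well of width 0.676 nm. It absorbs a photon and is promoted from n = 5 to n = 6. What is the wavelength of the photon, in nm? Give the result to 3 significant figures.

λ = 137 nm

E_1 = h²/(8m_eL²) = 1.318×10^-19 J, so ΔE = (6² − 5²)E_1 = 1.450×10^-18 J.
λ = hc/ΔE = (6.626×10^-34·2.998×10^8)/1.450×10^-18 = 1.37×10^-7 m = 137 nm.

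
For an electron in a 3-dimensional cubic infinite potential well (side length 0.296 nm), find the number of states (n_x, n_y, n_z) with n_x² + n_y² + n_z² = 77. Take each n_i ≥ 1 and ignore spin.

The level has n_x² + n_y² + n_z² = 77. The ordered positive-integer solutions are (2, 3, 8), (2, 8, 3), (3, 2, 8), (3, 8, 2), (4, 5, 6), (4, 6, 5), (5, 4, 6), (5, 6, 4), (6, 4, 5), (6, 5, 4), (8, 2, 3), (8, 3, 2).
That gives 12 states.

degeneracy = 12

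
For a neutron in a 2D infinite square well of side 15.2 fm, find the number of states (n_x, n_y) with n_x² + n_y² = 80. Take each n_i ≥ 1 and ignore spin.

degeneracy = 2

The level has n_x² + n_y² = 80. The ordered positive-integer solutions are (4, 8), (8, 4).
That gives 2 states.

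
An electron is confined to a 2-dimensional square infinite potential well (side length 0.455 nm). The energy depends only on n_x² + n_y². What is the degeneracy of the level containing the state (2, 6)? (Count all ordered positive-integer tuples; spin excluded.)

The level has n_x² + n_y² = 40. The ordered positive-integer solutions are (2, 6), (6, 2).
That gives 2 states.

degeneracy = 2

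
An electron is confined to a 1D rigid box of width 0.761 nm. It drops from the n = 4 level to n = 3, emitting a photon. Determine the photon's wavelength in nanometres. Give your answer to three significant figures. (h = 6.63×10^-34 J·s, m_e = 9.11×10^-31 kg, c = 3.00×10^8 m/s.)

λ = 273 nm

E_1 = h²/(8m_eL²) = 1.041×10^-19 J, so ΔE = (4² − 3²)E_1 = 7.287×10^-19 J.
λ = hc/ΔE = (6.63×10^-34·3.00×10^8)/7.287×10^-19 = 2.73×10^-7 m = 273 nm.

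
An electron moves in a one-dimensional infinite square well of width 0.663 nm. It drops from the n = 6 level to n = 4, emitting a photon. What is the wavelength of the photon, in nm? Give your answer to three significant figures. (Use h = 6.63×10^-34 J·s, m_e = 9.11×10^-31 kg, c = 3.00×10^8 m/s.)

E_1 = h²/(8m_eL²) = 1.372×10^-19 J, so ΔE = (6² − 4²)E_1 = 2.744×10^-18 J.
λ = hc/ΔE = (6.63×10^-34·3.00×10^8)/2.744×10^-18 = 7.25×10^-8 m = 72.5 nm.

λ = 72.5 nm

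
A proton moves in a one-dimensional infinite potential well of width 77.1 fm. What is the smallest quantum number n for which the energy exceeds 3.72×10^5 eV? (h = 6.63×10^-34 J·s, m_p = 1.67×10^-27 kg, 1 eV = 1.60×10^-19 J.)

E_1 = h²/(8m_pL²) = 5.535×10^-15 J = 3.459×10^4 eV.
Need n² > 3.72×10^5/3.459×10^4 = 10.75, i.e. n > 3.279.
The smallest integer satisfying this is n = 4.

n = 4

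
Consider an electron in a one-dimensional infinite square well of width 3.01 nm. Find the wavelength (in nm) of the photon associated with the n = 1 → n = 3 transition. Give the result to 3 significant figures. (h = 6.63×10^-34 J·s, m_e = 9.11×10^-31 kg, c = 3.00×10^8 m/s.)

E_1 = h²/(8m_eL²) = 6.657×10^-21 J, so ΔE = (3² − 1²)E_1 = 5.326×10^-20 J.
λ = hc/ΔE = (6.63×10^-34·3.00×10^8)/5.326×10^-20 = 3.73×10^-6 m = 3.73×10^3 nm.

λ = 3.73×10^3 nm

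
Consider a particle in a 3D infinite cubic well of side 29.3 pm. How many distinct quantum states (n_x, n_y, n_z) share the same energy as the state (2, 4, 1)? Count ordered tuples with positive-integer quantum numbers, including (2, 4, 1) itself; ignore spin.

degeneracy = 6

The level has n_x² + n_y² + n_z² = 21. The ordered positive-integer solutions are (1, 2, 4), (1, 4, 2), (2, 1, 4), (2, 4, 1), (4, 1, 2), (4, 2, 1).
That gives 6 states.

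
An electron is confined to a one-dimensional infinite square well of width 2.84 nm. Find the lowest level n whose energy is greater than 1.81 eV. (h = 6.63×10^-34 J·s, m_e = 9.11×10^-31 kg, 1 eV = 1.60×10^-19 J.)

E_1 = h²/(8m_eL²) = 7.478×10^-21 J = 0.04674 eV.
Need n² > 1.81/0.04674 = 38.72, i.e. n > 6.223.
The smallest integer satisfying this is n = 7.

n = 7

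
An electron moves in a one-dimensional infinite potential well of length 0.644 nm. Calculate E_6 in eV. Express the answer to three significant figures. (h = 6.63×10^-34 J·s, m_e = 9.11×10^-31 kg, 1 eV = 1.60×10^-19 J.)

For an infinite well E_n = n²h²/(8m_eL²), so E_1 = h²/(8m_eL²) = (6.63×10^-34)²/(8·9.11×10^-31·(6.44×10^-10 m)²) = 1.454×10^-19 J.
Then E_6 = 6²·E_1 = 36·1.454×10^-19 J = 5.234×10^-18 J.
Converting, E_6 = 5.234×10^-18 J / (1.60×10^-19 J/eV) = 32.7 eV.

E_6 = 32.7 eV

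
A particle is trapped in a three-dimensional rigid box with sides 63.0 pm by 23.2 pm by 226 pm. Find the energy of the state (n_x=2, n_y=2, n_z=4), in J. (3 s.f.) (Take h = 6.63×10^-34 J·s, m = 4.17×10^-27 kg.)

E = 1.15×10^-19 J

For a 3D rectangular well E = (h²/8m)·Σ n_i²/L_i² = (6.63×10^-34)²/(8·4.17×10^-27) · [2²/(63.0 pm)² + 2²/(23.2 pm)² + 4²/(226 pm)²].
Evaluating gives E = 1.15×10^-19 J.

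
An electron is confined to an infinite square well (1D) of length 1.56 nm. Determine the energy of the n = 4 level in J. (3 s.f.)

E_4 = 3.96×10^-19 J

For an infinite well E_n = n²h²/(8m_eL²), so E_1 = h²/(8m_eL²) = (6.626×10^-34)²/(8·9.109×10^-31·(1.56×10^-9 m)²) = 2.476×10^-20 J.
Then E_4 = 4²·E_1 = 16·2.476×10^-20 J = 3.96×10^-19 J.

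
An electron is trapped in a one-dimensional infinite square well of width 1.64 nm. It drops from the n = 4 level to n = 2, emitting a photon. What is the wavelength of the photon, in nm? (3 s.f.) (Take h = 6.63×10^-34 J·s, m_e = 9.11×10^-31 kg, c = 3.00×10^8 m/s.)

E_1 = h²/(8m_eL²) = 2.242×10^-20 J, so ΔE = (4² − 2²)E_1 = 2.690×10^-19 J.
λ = hc/ΔE = (6.63×10^-34·3.00×10^8)/2.690×10^-19 = 7.39×10^-7 m = 739 nm.

λ = 739 nm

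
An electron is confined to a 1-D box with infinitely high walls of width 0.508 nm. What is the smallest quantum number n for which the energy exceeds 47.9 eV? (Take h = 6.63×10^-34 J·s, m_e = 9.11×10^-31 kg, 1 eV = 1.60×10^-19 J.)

n = 6

E_1 = h²/(8m_eL²) = 2.337×10^-19 J = 1.461 eV.
Need n² > 47.9/1.461 = 32.79, i.e. n > 5.726.
The smallest integer satisfying this is n = 6.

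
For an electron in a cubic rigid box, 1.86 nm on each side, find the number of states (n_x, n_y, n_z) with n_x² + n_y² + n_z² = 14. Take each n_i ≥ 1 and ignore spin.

degeneracy = 6

The level has n_x² + n_y² + n_z² = 14. The ordered positive-integer solutions are (1, 2, 3), (1, 3, 2), (2, 1, 3), (2, 3, 1), (3, 1, 2), (3, 2, 1).
That gives 6 states.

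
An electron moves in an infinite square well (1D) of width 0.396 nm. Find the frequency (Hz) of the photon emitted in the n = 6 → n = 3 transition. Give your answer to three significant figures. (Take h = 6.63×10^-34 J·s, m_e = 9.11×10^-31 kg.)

E_1 = h²/(8m_eL²) = 3.846×10^-19 J and ΔE = (6² − 3²)E_1 = 1.038×10^-17 J.
f = ΔE/h = 1.038×10^-17/6.63×10^-34 = 1.57×10^16 Hz.

f = 1.57×10^16 Hz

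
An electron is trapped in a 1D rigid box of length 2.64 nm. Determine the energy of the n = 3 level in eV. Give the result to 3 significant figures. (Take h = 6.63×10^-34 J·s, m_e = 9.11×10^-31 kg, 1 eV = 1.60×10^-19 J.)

For an infinite well E_n = n²h²/(8m_eL²), so E_1 = h²/(8m_eL²) = (6.63×10^-34)²/(8·9.11×10^-31·(2.64×10^-9 m)²) = 8.654×10^-21 J.
Then E_3 = 3²·E_1 = 9·8.654×10^-21 J = 7.789×10^-20 J.
Converting, E_3 = 7.789×10^-20 J / (1.60×10^-19 J/eV) = 0.487 eV.

E_3 = 0.487 eV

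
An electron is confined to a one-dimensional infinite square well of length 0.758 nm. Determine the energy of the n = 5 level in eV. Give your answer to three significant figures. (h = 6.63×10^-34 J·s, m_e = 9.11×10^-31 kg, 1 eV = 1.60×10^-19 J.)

For an infinite well E_n = n²h²/(8m_eL²), so E_1 = h²/(8m_eL²) = (6.63×10^-34)²/(8·9.11×10^-31·(7.58×10^-10 m)²) = 1.050×10^-19 J.
Then E_5 = 5²·E_1 = 25·1.050×10^-19 J = 2.625×10^-18 J.
Converting, E_5 = 2.625×10^-18 J / (1.60×10^-19 J/eV) = 16.4 eV.

E_5 = 16.4 eV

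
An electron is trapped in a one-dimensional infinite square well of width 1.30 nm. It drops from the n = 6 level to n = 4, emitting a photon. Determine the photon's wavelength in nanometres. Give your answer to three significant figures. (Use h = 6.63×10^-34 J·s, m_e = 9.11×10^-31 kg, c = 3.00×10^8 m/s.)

λ = 279 nm

E_1 = h²/(8m_eL²) = 3.569×10^-20 J, so ΔE = (6² − 4²)E_1 = 7.138×10^-19 J.
λ = hc/ΔE = (6.63×10^-34·3.00×10^8)/7.138×10^-19 = 2.79×10^-7 m = 279 nm.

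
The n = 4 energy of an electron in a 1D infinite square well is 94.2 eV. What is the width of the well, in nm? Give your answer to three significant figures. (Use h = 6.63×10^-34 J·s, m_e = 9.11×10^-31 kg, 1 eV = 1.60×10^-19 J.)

From E_n = n²h²/(8m_eL²), L = n·h/√(8m_eE_n).
E_4 = 94.2 eV = 1.507×10^-17 J, so L = 4·6.63×10^-34/√(8·9.11×10^-31·1.507×10^-17) = 2.53×10^-10 m = 0.253 nm.

L = 0.253 nm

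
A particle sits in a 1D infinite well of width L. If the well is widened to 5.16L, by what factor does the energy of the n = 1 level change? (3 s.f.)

E_n ∝ 1/L², so the energy scales by 1/5.16² = 0.0376.

0.0376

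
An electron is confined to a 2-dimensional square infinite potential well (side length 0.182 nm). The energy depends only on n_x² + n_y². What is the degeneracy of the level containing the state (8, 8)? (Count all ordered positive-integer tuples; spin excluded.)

degeneracy = 1

The level has n_x² + n_y² = 128. The ordered positive-integer solutions are (8, 8).
That gives 1 state.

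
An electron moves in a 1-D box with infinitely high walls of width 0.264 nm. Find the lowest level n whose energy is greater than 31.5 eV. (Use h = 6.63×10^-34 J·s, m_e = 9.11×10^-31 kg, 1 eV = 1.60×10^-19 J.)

n = 3

E_1 = h²/(8m_eL²) = 8.654×10^-19 J = 5.409 eV.
Need n² > 31.5/5.409 = 5.824, i.e. n > 2.413.
The smallest integer satisfying this is n = 3.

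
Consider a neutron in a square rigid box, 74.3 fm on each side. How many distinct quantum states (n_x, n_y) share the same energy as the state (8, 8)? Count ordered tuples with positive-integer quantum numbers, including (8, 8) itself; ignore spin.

degeneracy = 1

The level has n_x² + n_y² = 128. The ordered positive-integer solutions are (8, 8).
That gives 1 state.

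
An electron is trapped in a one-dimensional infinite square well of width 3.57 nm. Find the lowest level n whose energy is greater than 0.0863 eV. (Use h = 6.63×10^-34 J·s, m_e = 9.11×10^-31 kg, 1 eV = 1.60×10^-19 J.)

n = 2

E_1 = h²/(8m_eL²) = 4.732×10^-21 J = 0.02958 eV.
Need n² > 0.0863/0.02958 = 2.918, i.e. n > 1.708.
The smallest integer satisfying this is n = 2.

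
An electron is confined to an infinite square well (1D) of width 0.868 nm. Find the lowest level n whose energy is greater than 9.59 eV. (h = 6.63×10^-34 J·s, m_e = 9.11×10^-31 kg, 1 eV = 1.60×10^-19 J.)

E_1 = h²/(8m_eL²) = 8.005×10^-20 J = 0.5003 eV.
Need n² > 9.59/0.5003 = 19.17, i.e. n > 4.378.
The smallest integer satisfying this is n = 5.

n = 5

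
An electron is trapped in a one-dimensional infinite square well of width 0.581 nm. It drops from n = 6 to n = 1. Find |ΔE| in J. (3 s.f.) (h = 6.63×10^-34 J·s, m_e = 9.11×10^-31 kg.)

E_1 = h²/(8m_eL²) = 1.787×10^-19 J.
|ΔE| = |6² − 1²|·E_1 = 35·1.787×10^-19 J = 6.25×10^-18 J.

|ΔE| = 6.25×10^-18 J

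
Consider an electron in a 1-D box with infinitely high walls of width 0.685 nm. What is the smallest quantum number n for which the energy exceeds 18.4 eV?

E_1 = h²/(8m_eL²) = 1.284×10^-19 J = 0.8015 eV.
Need n² > 18.4/0.8015 = 22.96, i.e. n > 4.792.
The smallest integer satisfying this is n = 5.

n = 5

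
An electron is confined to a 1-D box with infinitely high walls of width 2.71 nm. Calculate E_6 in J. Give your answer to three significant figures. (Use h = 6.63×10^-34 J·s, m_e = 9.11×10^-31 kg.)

E_6 = 2.96×10^-19 J

For an infinite well E_n = n²h²/(8m_eL²), so E_1 = h²/(8m_eL²) = (6.63×10^-34)²/(8·9.11×10^-31·(2.71×10^-9 m)²) = 8.213×10^-21 J.
Then E_6 = 6²·E_1 = 36·8.213×10^-21 J = 2.96×10^-19 J.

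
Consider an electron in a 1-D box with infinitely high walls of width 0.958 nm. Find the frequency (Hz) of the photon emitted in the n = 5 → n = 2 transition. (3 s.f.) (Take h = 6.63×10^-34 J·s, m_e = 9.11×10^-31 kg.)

f = 2.08×10^15 Hz

E_1 = h²/(8m_eL²) = 6.572×10^-20 J and ΔE = (5² − 2²)E_1 = 1.380×10^-18 J.
f = ΔE/h = 1.380×10^-18/6.63×10^-34 = 2.08×10^15 Hz.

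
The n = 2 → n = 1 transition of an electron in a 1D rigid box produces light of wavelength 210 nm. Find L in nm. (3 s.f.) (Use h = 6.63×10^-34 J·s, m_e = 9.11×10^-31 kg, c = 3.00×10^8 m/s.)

The photon carries ΔE = hc/λ = 6.63×10^-34·3.00×10^8/2.10×10^-7 m = 9.471×10^-19 J.
Since ΔE = (2² − 1²)E_1, E_1 = 3.157×10^-19 J, and L = h/√(8m_eE_1) = 4.37×10^-10 m = 0.437 nm.

L = 0.437 nm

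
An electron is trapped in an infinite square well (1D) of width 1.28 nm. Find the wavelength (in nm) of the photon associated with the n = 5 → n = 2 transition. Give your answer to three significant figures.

E_1 = h²/(8m_eL²) = 3.677×10^-20 J, so ΔE = (5² − 2²)E_1 = 7.722×10^-19 J.
λ = hc/ΔE = (6.626×10^-34·2.998×10^8)/7.722×10^-19 = 2.57×10^-7 m = 257 nm.

λ = 257 nm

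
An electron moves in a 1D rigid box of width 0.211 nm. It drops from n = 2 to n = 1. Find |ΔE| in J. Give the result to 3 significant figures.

|ΔE| = 4.06×10^-18 J

E_1 = h²/(8m_eL²) = 1.353×10^-18 J.
|ΔE| = |2² − 1²|·E_1 = 3·1.353×10^-18 J = 4.06×10^-18 J.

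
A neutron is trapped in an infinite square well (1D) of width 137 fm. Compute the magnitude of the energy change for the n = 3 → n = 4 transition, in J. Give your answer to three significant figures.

E_1 = h²/(8m_nL²) = 1.746×10^-15 J.
|ΔE| = |3² − 4²|·E_1 = 7·1.746×10^-15 J = 1.22×10^-14 J.

|ΔE| = 1.22×10^-14 J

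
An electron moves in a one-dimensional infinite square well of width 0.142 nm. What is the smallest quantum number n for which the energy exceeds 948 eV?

E_1 = h²/(8m_eL²) = 2.988×10^-18 J = 18.65 eV.
Need n² > 948/18.65 = 50.83, i.e. n > 7.130.
The smallest integer satisfying this is n = 8.

n = 8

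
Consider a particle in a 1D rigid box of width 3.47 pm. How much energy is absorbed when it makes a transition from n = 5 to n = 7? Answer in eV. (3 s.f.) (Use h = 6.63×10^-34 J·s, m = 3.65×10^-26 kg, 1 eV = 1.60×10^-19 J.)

|ΔE| = 18.8 eV

E_1 = h²/(8mL²) = 1.250×10^-19 J.
|ΔE| = |5² − 7²|·E_1 = 24·1.250×10^-19 J = 3.000×10^-18 J = 18.8 eV.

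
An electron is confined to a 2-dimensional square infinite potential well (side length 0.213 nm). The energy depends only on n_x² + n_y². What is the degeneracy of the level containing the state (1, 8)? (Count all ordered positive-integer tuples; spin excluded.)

The level has n_x² + n_y² = 65. The ordered positive-integer solutions are (1, 8), (4, 7), (7, 4), (8, 1).
That gives 4 states.

degeneracy = 4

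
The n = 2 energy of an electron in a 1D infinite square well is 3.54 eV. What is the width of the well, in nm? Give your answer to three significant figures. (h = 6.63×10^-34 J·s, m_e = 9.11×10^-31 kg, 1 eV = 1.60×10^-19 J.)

From E_n = n²h²/(8m_eL²), L = n·h/√(8m_eE_n).
E_2 = 3.54 eV = 5.664×10^-19 J, so L = 2·6.63×10^-34/√(8·9.11×10^-31·5.664×10^-19) = 6.53×10^-10 m = 0.653 nm.

L = 0.653 nm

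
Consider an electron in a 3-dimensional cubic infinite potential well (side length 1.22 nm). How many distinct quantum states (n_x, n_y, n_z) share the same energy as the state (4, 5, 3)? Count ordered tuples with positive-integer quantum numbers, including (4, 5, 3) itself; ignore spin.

degeneracy = 6

The level has n_x² + n_y² + n_z² = 50. The ordered positive-integer solutions are (3, 4, 5), (3, 5, 4), (4, 3, 5), (4, 5, 3), (5, 3, 4), (5, 4, 3).
That gives 6 states.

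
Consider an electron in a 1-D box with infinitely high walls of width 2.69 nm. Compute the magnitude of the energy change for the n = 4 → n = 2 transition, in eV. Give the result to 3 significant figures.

E_1 = h²/(8m_eL²) = 8.326×10^-21 J.
|ΔE| = |4² − 2²|·E_1 = 12·8.326×10^-21 J = 9.991×10^-20 J = 0.624 eV.

|ΔE| = 0.624 eV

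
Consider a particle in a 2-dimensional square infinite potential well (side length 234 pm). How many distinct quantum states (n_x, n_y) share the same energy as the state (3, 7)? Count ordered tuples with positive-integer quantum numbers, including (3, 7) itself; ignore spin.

degeneracy = 2

The level has n_x² + n_y² = 58. The ordered positive-integer solutions are (3, 7), (7, 3).
That gives 2 states.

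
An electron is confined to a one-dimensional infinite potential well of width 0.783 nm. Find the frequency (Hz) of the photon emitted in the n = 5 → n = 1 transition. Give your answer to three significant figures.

E_1 = h²/(8m_eL²) = 9.827×10^-20 J and ΔE = (5² − 1²)E_1 = 2.358×10^-18 J.
f = ΔE/h = 2.358×10^-18/6.626×10^-34 = 3.56×10^15 Hz.

f = 3.56×10^15 Hz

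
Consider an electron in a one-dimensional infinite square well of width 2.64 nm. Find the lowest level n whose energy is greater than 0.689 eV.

n = 4

E_1 = h²/(8m_eL²) = 8.644×10^-21 J = 0.05396 eV.
Need n² > 0.689/0.05396 = 12.77, i.e. n > 3.574.
The smallest integer satisfying this is n = 4.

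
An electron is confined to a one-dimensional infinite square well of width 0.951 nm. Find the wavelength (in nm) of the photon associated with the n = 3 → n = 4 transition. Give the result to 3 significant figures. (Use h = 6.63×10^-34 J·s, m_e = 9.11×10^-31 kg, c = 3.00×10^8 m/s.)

E_1 = h²/(8m_eL²) = 6.669×10^-20 J, so ΔE = (4² − 3²)E_1 = 4.668×10^-19 J.
λ = hc/ΔE = (6.63×10^-34·3.00×10^8)/4.668×10^-19 = 4.26×10^-7 m = 426 nm.

λ = 426 nm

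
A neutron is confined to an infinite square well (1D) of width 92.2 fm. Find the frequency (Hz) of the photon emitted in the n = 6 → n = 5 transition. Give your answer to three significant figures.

f = 6.40×10^19 Hz

E_1 = h²/(8m_nL²) = 3.854×10^-15 J and ΔE = (6² − 5²)E_1 = 4.239×10^-14 J.
f = ΔE/h = 4.239×10^-14/6.626×10^-34 = 6.40×10^19 Hz.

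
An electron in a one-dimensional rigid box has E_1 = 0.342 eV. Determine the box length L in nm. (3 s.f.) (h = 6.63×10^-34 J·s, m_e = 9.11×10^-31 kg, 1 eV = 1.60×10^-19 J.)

From E_n = n²h²/(8m_eL²), L = n·h/√(8m_eE_n).
E_1 = 0.342 eV = 5.472×10^-20 J, so L = 1·6.63×10^-34/√(8·9.11×10^-31·5.472×10^-20) = 1.05×10^-9 m = 1.05 nm.

L = 1.05 nm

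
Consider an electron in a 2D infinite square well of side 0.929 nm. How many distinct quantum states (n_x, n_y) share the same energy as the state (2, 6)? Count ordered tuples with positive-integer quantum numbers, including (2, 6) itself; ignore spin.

degeneracy = 2

The level has n_x² + n_y² = 40. The ordered positive-integer solutions are (2, 6), (6, 2).
That gives 2 states.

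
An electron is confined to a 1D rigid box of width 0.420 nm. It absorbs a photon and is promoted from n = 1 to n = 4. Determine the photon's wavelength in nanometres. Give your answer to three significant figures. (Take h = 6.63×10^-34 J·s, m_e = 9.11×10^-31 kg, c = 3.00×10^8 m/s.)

E_1 = h²/(8m_eL²) = 3.419×10^-19 J, so ΔE = (4² − 1²)E_1 = 5.129×10^-18 J.
λ = hc/ΔE = (6.63×10^-34·3.00×10^8)/5.129×10^-18 = 3.88×10^-8 m = 38.8 nm.

λ = 38.8 nm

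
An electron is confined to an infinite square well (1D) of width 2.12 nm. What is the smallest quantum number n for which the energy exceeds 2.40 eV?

E_1 = h²/(8m_eL²) = 1.341×10^-20 J = 0.08371 eV.
Need n² > 2.40/0.08371 = 28.67, i.e. n > 5.354.
The smallest integer satisfying this is n = 6.

n = 6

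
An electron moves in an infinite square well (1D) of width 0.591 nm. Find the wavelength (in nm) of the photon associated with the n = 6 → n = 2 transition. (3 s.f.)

λ = 36.0 nm

E_1 = h²/(8m_eL²) = 1.725×10^-19 J, so ΔE = (6² − 2²)E_1 = 5.520×10^-18 J.
λ = hc/ΔE = (6.626×10^-34·2.998×10^8)/5.520×10^-18 = 3.60×10^-8 m = 36.0 nm.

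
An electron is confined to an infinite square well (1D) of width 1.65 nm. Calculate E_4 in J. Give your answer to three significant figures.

For an infinite well E_n = n²h²/(8m_eL²), so E_1 = h²/(8m_eL²) = (6.626×10^-34)²/(8·9.109×10^-31·(1.65×10^-9 m)²) = 2.213×10^-20 J.
Then E_4 = 4²·E_1 = 16·2.213×10^-20 J = 3.54×10^-19 J.

E_4 = 3.54×10^-19 J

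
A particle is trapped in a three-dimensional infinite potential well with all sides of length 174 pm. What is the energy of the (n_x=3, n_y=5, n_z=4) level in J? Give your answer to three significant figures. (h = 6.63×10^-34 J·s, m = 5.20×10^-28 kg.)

E = 1.75×10^-19 J

For a 3D rectangular well E = (h²/8m)·Σ n_i²/L_i² = (6.63×10^-34)²/(8·5.20×10^-28) · [3²/(174 pm)² + 5²/(174 pm)² + 4²/(174 pm)²].
Evaluating gives E = 1.75×10^-19 J.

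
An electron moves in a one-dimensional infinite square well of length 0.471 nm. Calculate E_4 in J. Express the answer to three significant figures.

E_4 = 4.35×10^-18 J

For an infinite well E_n = n²h²/(8m_eL²), so E_1 = h²/(8m_eL²) = (6.626×10^-34)²/(8·9.109×10^-31·(4.71×10^-10 m)²) = 2.716×10^-19 J.
Then E_4 = 4²·E_1 = 16·2.716×10^-19 J = 4.35×10^-18 J.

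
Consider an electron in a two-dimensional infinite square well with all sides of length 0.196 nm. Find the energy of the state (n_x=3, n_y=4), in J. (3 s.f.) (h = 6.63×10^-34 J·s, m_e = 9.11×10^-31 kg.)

For a 2D rectangular well E = (h²/8m_e)·Σ n_i²/L_i² = (6.63×10^-34)²/(8·9.11×10^-31) · [3²/(0.196 nm)² + 4²/(0.196 nm)²].
Evaluating gives E = 3.93×10^-17 J.

E = 3.93×10^-17 J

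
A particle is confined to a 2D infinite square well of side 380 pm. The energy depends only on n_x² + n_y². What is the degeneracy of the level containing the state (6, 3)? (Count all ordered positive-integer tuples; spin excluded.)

The level has n_x² + n_y² = 45. The ordered positive-integer solutions are (3, 6), (6, 3).
That gives 2 states.

degeneracy = 2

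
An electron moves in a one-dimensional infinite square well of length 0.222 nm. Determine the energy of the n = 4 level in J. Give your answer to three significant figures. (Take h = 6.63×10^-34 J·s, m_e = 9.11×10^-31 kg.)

E_4 = 1.96×10^-17 J

For an infinite well E_n = n²h²/(8m_eL²), so E_1 = h²/(8m_eL²) = (6.63×10^-34)²/(8·9.11×10^-31·(2.22×10^-10 m)²) = 1.224×10^-18 J.
Then E_4 = 4²·E_1 = 16·1.224×10^-18 J = 1.96×10^-17 J.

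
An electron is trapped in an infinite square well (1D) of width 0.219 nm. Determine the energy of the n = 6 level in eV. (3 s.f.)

For an infinite well E_n = n²h²/(8m_eL²), so E_1 = h²/(8m_eL²) = (6.626×10^-34)²/(8·9.109×10^-31·(2.19×10^-10 m)²) = 1.256×10^-18 J.
Then E_6 = 6²·E_1 = 36·1.256×10^-18 J = 4.522×10^-17 J.
Converting, E_6 = 4.522×10^-17 J / (1.602×10^-19 J/eV) = 282 eV.

E_6 = 282 eV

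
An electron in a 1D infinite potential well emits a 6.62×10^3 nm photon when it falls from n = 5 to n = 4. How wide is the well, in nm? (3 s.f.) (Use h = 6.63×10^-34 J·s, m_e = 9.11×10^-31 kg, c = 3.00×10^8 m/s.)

L = 4.25 nm

The photon carries ΔE = hc/λ = 6.63×10^-34·3.00×10^8/6.62×10^-6 m = 3.005×10^-20 J.
Since ΔE = (5² − 4²)E_1, E_1 = 3.339×10^-21 J, and L = h/√(8m_eE_1) = 4.25×10^-9 m = 4.25 nm.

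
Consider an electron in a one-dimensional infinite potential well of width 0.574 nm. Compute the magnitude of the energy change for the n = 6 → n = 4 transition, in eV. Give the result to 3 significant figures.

E_1 = h²/(8m_eL²) = 1.829×10^-19 J.
|ΔE| = |6² − 4²|·E_1 = 20·1.829×10^-19 J = 3.658×10^-18 J = 22.8 eV.

|ΔE| = 22.8 eV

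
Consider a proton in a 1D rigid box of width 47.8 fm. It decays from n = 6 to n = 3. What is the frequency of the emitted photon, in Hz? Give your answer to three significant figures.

E_1 = h²/(8m_pL²) = 1.436×10^-14 J and ΔE = (6² − 3²)E_1 = 3.877×10^-13 J.
f = ΔE/h = 3.877×10^-13/6.626×10^-34 = 5.85×10^20 Hz.

f = 5.85×10^20 Hz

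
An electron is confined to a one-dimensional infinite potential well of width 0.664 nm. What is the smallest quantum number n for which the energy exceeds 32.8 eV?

n = 7

E_1 = h²/(8m_eL²) = 1.366×10^-19 J = 0.8527 eV.
Need n² > 32.8/0.8527 = 38.47, i.e. n > 6.202.
The smallest integer satisfying this is n = 7.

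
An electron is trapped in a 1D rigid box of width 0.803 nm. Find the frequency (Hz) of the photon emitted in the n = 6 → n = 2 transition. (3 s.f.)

E_1 = h²/(8m_eL²) = 9.344×10^-20 J and ΔE = (6² − 2²)E_1 = 2.990×10^-18 J.
f = ΔE/h = 2.990×10^-18/6.626×10^-34 = 4.51×10^15 Hz.

f = 4.51×10^15 Hz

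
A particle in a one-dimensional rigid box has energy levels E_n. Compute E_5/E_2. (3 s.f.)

6.25

E_n ∝ n², so E_5/E_2 = 5²/2² = 25/4 = 6.25.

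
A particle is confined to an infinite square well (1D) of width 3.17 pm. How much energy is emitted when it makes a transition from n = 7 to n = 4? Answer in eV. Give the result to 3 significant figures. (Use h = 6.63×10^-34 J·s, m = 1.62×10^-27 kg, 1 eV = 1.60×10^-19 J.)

|ΔE| = 696 eV

E_1 = h²/(8mL²) = 3.375×10^-18 J.
|ΔE| = |7² − 4²|·E_1 = 33·3.375×10^-18 J = 1.114×10^-16 J = 696 eV.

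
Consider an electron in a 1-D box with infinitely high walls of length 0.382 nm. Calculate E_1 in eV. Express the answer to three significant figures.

E_1 = 2.58 eV

For an infinite well E_n = n²h²/(8m_eL²), so E_1 = h²/(8m_eL²) = (6.626×10^-34)²/(8·9.109×10^-31·(3.82×10^-10 m)²) = 4.129×10^-19 J.
Converting, E_1 = 4.129×10^-19 J / (1.602×10^-19 J/eV) = 2.58 eV.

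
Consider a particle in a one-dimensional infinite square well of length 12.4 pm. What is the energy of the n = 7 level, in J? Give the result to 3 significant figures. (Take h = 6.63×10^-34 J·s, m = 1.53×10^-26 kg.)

E_7 = 1.14×10^-18 J

For an infinite well E_n = n²h²/(8mL²), so E_1 = h²/(8mL²) = (6.63×10^-34)²/(8·1.53×10^-26·(1.24×10^-11 m)²) = 2.336×10^-20 J.
Then E_7 = 7²·E_1 = 49·2.336×10^-20 J = 1.14×10^-18 J.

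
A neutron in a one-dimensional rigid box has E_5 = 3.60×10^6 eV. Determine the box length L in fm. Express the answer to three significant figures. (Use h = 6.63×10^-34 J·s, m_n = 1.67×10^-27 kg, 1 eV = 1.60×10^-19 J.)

From E_n = n²h²/(8m_nL²), L = n·h/√(8m_nE_n).
E_5 = 3.60×10^6 eV = 5.760×10^-13 J, so L = 5·6.63×10^-34/√(8·1.67×10^-27·5.760×10^-13) = 3.78×10^-14 m = 37.8 fm.

L = 37.8 fm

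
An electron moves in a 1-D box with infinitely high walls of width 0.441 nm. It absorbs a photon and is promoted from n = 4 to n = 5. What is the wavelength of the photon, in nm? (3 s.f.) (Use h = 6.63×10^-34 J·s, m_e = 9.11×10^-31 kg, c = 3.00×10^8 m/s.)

λ = 71.3 nm

E_1 = h²/(8m_eL²) = 3.101×10^-19 J, so ΔE = (5² − 4²)E_1 = 2.791×10^-18 J.
λ = hc/ΔE = (6.63×10^-34·3.00×10^8)/2.791×10^-18 = 7.13×10^-8 m = 71.3 nm.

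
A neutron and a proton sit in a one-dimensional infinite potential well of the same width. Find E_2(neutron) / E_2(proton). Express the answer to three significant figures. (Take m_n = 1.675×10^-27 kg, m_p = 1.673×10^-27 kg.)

0.999

E_n ∝ 1/m at fixed n and L, so the ratio is m_p/m_n = 1.673×10^-27/1.675×10^-27 = 0.999.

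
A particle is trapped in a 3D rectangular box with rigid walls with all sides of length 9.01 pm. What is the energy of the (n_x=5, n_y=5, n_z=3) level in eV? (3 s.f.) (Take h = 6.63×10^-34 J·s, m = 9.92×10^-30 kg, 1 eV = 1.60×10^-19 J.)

E = 2.52×10^4 eV

For a 3D rectangular well E = (h²/8m)·Σ n_i²/L_i² = (6.63×10^-34)²/(8·9.92×10^-30) · [5²/(9.01 pm)² + 5²/(9.01 pm)² + 3²/(9.01 pm)²].
Evaluating gives E = 4.026×10^-15 J = 2.52×10^4 eV.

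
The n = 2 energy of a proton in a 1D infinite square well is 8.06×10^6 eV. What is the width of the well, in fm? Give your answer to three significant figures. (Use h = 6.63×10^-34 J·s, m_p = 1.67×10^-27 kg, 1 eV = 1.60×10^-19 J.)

From E_n = n²h²/(8m_pL²), L = n·h/√(8m_pE_n).
E_2 = 8.06×10^6 eV = 1.290×10^-12 J, so L = 2·6.63×10^-34/√(8·1.67×10^-27·1.290×10^-12) = 1.01×10^-14 m = 10.1 fm.

L = 10.1 fm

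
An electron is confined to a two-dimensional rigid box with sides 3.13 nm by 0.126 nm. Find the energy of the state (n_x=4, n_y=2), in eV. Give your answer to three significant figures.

E = 95.4 eV

For a 2D rectangular well E = (h²/8m_e)·Σ n_i²/L_i² = (6.626×10^-34)²/(8·9.109×10^-31) · [4²/(3.13 nm)² + 2²/(0.126 nm)²].
Evaluating gives E = 1.528×10^-17 J = 95.4 eV.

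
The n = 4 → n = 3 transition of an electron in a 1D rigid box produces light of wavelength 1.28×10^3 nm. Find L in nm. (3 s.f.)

L = 1.65 nm

The photon carries ΔE = hc/λ = 6.626×10^-34·2.998×10^8/1.28×10^-6 m = 1.552×10^-19 J.
Since ΔE = (4² − 3²)E_1, E_1 = 2.217×10^-20 J, and L = h/√(8m_eE_1) = 1.65×10^-9 m = 1.65 nm.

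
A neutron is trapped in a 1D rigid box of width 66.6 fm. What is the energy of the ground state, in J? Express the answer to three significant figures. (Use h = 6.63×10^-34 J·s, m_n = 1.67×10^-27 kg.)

For an infinite well E_n = n²h²/(8m_nL²), so E_1 = h²/(8m_nL²) = (6.63×10^-34)²/(8·1.67×10^-27·(6.66×10^-14 m)²) = 7.418×10^-15 J.

E_1 = 7.42×10^-15 J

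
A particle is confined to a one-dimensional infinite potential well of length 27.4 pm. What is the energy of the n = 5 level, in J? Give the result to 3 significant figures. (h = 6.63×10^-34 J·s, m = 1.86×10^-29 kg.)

For an infinite well E_n = n²h²/(8mL²), so E_1 = h²/(8mL²) = (6.63×10^-34)²/(8·1.86×10^-29·(2.74×10^-11 m)²) = 3.935×10^-18 J.
Then E_5 = 5²·E_1 = 25·3.935×10^-18 J = 9.84×10^-17 J.

E_5 = 9.84×10^-17 J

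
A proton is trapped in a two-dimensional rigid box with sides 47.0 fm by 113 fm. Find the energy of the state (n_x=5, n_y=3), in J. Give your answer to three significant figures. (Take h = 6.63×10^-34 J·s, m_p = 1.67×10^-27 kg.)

For a 2D rectangular well E = (h²/8m_p)·Σ n_i²/L_i² = (6.63×10^-34)²/(8·1.67×10^-27) · [5²/(47.0 fm)² + 3²/(113 fm)²].
Evaluating gives E = 3.96×10^-13 J.

E = 3.96×10^-13 J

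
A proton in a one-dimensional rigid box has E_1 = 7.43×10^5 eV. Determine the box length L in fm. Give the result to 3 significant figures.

From E_n = n²h²/(8m_pL²), L = n·h/√(8m_pE_n).
E_1 = 7.43×10^5 eV = 1.190×10^-13 J, so L = 1·6.626×10^-34/√(8·1.673×10^-27·1.190×10^-13) = 1.66×10^-14 m = 16.6 fm.

L = 16.6 fm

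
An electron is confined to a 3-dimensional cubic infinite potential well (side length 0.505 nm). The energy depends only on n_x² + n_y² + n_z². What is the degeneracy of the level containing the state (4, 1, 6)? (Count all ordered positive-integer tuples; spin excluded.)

degeneracy = 6

The level has n_x² + n_y² + n_z² = 53. The ordered positive-integer solutions are (1, 4, 6), (1, 6, 4), (4, 1, 6), (4, 6, 1), (6, 1, 4), (6, 4, 1).
That gives 6 states.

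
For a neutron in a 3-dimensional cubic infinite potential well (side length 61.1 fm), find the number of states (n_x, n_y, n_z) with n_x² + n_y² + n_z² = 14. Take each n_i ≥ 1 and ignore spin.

degeneracy = 6

The level has n_x² + n_y² + n_z² = 14. The ordered positive-integer solutions are (1, 2, 3), (1, 3, 2), (2, 1, 3), (2, 3, 1), (3, 1, 2), (3, 2, 1).
That gives 6 states.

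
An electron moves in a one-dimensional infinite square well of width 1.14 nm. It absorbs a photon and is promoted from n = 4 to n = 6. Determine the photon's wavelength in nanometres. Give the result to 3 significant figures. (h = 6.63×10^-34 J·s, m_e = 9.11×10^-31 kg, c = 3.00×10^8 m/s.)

E_1 = h²/(8m_eL²) = 4.641×10^-20 J, so ΔE = (6² − 4²)E_1 = 9.282×10^-19 J.
λ = hc/ΔE = (6.63×10^-34·3.00×10^8)/9.282×10^-19 = 2.14×10^-7 m = 214 nm.

λ = 214 nm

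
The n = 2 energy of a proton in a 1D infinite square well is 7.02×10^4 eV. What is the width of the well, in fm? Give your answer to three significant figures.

L = 108 fm

From E_n = n²h²/(8m_pL²), L = n·h/√(8m_pE_n).
E_2 = 7.02×10^4 eV = 1.125×10^-14 J, so L = 2·6.626×10^-34/√(8·1.673×10^-27·1.125×10^-14) = 1.08×10^-13 m = 108 fm.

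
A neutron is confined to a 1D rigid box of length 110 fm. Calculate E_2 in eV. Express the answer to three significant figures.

E_2 = 6.76×10^4 eV

For an infinite well E_n = n²h²/(8m_nL²), so E_1 = h²/(8m_nL²) = (6.626×10^-34)²/(8·1.675×10^-27·(1.10×10^-13 m)²) = 2.708×10^-15 J.
Then E_2 = 2²·E_1 = 4·2.708×10^-15 J = 1.083×10^-14 J.
Converting, E_2 = 1.083×10^-14 J / (1.602×10^-19 J/eV) = 6.76×10^4 eV.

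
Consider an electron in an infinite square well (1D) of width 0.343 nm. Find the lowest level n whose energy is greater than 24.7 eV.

E_1 = h²/(8m_eL²) = 5.121×10^-19 J = 3.197 eV.
Need n² > 24.7/3.197 = 7.726, i.e. n > 2.780.
The smallest integer satisfying this is n = 3.

n = 3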